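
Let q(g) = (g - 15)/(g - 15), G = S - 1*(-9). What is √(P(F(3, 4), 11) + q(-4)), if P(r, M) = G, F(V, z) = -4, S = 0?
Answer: √10 ≈ 3.1623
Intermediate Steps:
G = 9 (G = 0 - 1*(-9) = 0 + 9 = 9)
P(r, M) = 9
q(g) = 1 (q(g) = (-15 + g)/(-15 + g) = 1)
√(P(F(3, 4), 11) + q(-4)) = √(9 + 1) = √10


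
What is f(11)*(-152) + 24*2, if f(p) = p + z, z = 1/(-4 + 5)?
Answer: -1776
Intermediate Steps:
z = 1 (z = 1/1 = 1)
f(p) = 1 + p (f(p) = p + 1 = 1 + p)
f(11)*(-152) + 24*2 = (1 + 11)*(-152) + 24*2 = 12*(-152) + 48 = -1824 + 48 = -1776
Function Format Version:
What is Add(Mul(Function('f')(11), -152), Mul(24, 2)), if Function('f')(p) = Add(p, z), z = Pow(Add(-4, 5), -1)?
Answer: -1776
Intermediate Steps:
z = 1 (z = Pow(1, -1) = 1)
Function('f')(p) = Add(1, p) (Function('f')(p) = Add(p, 1) = Add(1, p))
Add(Mul(Function('f')(11), -152), Mul(24, 2)) = Add(Mul(Add(1, 11), -152), Mul(24, 2)) = Add(Mul(12, -152), 48) = Add(-1824, 48) = -1776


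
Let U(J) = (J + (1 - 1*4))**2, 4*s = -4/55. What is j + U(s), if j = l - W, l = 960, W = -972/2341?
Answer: 6865712896/7081525 ≈ 969.52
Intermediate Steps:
W = -972/2341 (W = -972*1/2341 = -972/2341 ≈ -0.41521)
s = -1/55 (s = (-4/55)/4 = (-4*1/55)/4 = (1/4)*(-4/55) = -1/55 ≈ -0.018182)
U(J) = (-3 + J)**2 (U(J) = (J + (1 - 4))**2 = (J - 3)**2 = (-3 + J)**2)
j = 2248332/2341 (j = 960 - 1*(-972/2341) = 960 + 972/2341 = 2248332/2341 ≈ 960.42)
j + U(s) = 2248332/2341 + (-3 - 1/55)**2 = 2248332/2341 + (-166/55)**2 = 2248332/2341 + 27556/3025 = 6865712896/7081525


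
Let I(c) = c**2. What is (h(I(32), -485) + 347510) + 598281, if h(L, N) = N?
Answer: 945306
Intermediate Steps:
(h(I(32), -485) + 347510) + 598281 = (-485 + 347510) + 598281 = 347025 + 598281 = 945306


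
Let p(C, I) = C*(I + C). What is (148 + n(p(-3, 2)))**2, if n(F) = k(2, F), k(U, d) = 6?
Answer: 23716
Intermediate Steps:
p(C, I) = C*(C + I)
n(F) = 6
(148 + n(p(-3, 2)))**2 = (148 + 6)**2 = 154**2 = 23716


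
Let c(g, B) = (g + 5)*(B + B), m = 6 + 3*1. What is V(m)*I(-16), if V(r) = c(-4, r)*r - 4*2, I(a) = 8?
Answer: 1232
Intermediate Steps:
m = 9 (m = 6 + 3 = 9)
c(g, B) = 2*B*(5 + g) (c(g, B) = (5 + g)*(2*B) = 2*B*(5 + g))
V(r) = -8 + 2*r**2 (V(r) = (2*r*(5 - 4))*r - 4*2 = (2*r*1)*r - 8 = (2*r)*r - 8 = 2*r**2 - 8 = -8 + 2*r**2)
V(m)*I(-16) = (-8 + 2*9**2)*8 = (-8 + 2*81)*8 = (-8 + 162)*8 = 154*8 = 1232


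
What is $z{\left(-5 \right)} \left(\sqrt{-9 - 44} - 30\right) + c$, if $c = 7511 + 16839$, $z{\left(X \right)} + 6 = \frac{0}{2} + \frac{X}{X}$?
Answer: $24500 - 5 i \sqrt{53} \approx 24500.0 - 36.401 i$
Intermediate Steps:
$z{\left(X \right)} = -5$ ($z{\left(X \right)} = -6 + \left(\frac{0}{2} + \frac{X}{X}\right) = -6 + \left(0 \cdot \frac{1}{2} + 1\right) = -6 + \left(0 + 1\right) = -6 + 1 = -5$)
$c = 24350$
$z{\left(-5 \right)} \left(\sqrt{-9 - 44} - 30\right) + c = - 5 \left(\sqrt{-9 - 44} - 30\right) + 24350 = - 5 \left(\sqrt{-53} - 30\right) + 24350 = - 5 \left(i \sqrt{53} - 30\right) + 24350 = - 5 \left(-30 + i \sqrt{53}\right) + 24350 = \left(150 - 5 i \sqrt{53}\right) + 24350 = 24500 - 5 i \sqrt{53}$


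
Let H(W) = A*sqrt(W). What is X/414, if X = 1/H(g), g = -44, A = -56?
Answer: I*sqrt(11)/510048 ≈ 6.5026e-6*I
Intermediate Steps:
H(W) = -56*sqrt(W)
X = I*sqrt(11)/1232 (X = 1/(-112*I*sqrt(11)) = I*sqrt(11)/1232 ≈ 0.0026921*I)
X/414 = (I*sqrt(11)/1232)/414 = (I*sqrt(11)/1232)*(1/414) = I*sqrt(11)/510048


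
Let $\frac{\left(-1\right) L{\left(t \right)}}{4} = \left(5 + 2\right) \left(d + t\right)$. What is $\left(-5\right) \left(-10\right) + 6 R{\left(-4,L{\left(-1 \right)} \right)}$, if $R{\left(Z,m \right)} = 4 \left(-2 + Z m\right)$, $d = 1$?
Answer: $2$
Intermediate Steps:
$L{\left(t \right)} = -28 - 28 t$ ($L{\left(t \right)} = - 4 \left(5 + 2\right) \left(1 + t\right) = - 4 \cdot 7 \left(1 + t\right) = - 4 \left(7 + 7 t\right) = -28 - 28 t$)
$R{\left(Z,m \right)} = -8 + 4 Z m$
$\left(-5\right) \left(-10\right) + 6 R{\left(-4,L{\left(-1 \right)} \right)} = \left(-5\right) \left(-10\right) + 6 \left(-8 + 4 \left(-4\right) \left(-28 - -28\right)\right) = 50 + 6 \left(-8 + 4 \left(-4\right) \left(-28 + 28\right)\right) = 50 + 6 \left(-8 + 4 \left(-4\right) 0\right) = 50 + 6 \left(-8 + 0\right) = 50 + 6 \left(-8\right) = 50 - 48 = 2$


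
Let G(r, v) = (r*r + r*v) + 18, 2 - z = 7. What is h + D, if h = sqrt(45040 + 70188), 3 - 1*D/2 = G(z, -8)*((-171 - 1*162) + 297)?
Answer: 5982 + 2*sqrt(28807) ≈ 6321.5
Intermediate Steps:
z = -5 (z = 2 - 1*7 = 2 - 7 = -5)
G(r, v) = 18 + r**2 + r*v (G(r, v) = (r**2 + r*v) + 18 = 18 + r**2 + r*v)
D = 5982 (D = 6 - 2*(18 + (-5)**2 - 5*(-8))*((-171 - 1*162) + 297) = 6 - 2*(18 + 25 + 40)*((-171 - 162) + 297) = 6 - 166*(-333 + 297) = 6 - 166*(-36) = 6 - 2*(-2988) = 6 + 5976 = 5982)
h = 2*sqrt(28807) (h = sqrt(115228) = 2*sqrt(28807) ≈ 339.45)
h + D = 2*sqrt(28807) + 5982 = 5982 + 2*sqrt(28807)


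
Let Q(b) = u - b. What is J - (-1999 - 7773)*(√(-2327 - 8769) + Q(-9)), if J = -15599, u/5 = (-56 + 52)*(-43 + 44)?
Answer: -123091 + 19544*I*√2774 ≈ -1.2309e+5 + 1.0294e+6*I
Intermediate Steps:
u = -20 (u = 5*((-56 + 52)*(-43 + 44)) = 5*(-4*1) = 5*(-4) = -20)
Q(b) = -20 - b
J - (-1999 - 7773)*(√(-2327 - 8769) + Q(-9)) = -15599 - (-1999 - 7773)*(√(-2327 - 8769) + (-20 - 1*(-9))) = -15599 - (-9772)*(√(-11096) + (-20 + 9)) = -15599 - (-9772)*(2*I*√2774 - 11) = -15599 - (-9772)*(-11 + 2*I*√2774) = -15599 - (107492 - 19544*I*√2774) = -15599 + (-107492 + 19544*I*√2774) = -123091 + 19544*I*√2774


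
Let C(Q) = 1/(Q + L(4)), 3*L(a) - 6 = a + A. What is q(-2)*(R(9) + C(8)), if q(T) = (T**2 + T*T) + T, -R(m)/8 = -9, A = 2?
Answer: 865/2 ≈ 432.50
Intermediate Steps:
R(m) = 72 (R(m) = -8*(-9) = 72)
q(T) = T + 2*T**2 (q(T) = (T**2 + T**2) + T = 2*T**2 + T = T + 2*T**2)
L(a) = 8/3 + a/3 (L(a) = 2 + (a + 2)/3 = 2 + (2 + a)/3 = 2 + (2/3 + a/3) = 8/3 + a/3)
C(Q) = 1/(4 + Q) (C(Q) = 1/(Q + (8/3 + (1/3)*4)) = 1/(Q + (8/3 + 4/3)) = 1/(Q + 4) = 1/(4 + Q))
q(-2)*(R(9) + C(8)) = (-2*(1 + 2*(-2)))*(72 + 1/(4 + 8)) = (-2*(1 - 4))*(72 + 1/12) = (-2*(-3))*(72 + 1/12) = 6*(865/12) = 865/2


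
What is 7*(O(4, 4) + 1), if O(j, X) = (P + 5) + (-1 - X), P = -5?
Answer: -28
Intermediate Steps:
O(j, X) = -1 - X (O(j, X) = (-5 + 5) + (-1 - X) = 0 + (-1 - X) = -1 - X)
7*(O(4, 4) + 1) = 7*((-1 - 1*4) + 1) = 7*((-1 - 4) + 1) = 7*(-5 + 1) = 7*(-4) = -28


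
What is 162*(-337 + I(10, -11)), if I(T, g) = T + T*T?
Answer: -36774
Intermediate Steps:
I(T, g) = T + T²
162*(-337 + I(10, -11)) = 162*(-337 + 10*(1 + 10)) = 162*(-337 + 10*11) = 162*(-337 + 110) = 162*(-227) = -36774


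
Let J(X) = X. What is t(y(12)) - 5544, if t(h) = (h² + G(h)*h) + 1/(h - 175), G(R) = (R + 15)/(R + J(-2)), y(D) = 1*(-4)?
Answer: -2964601/537 ≈ -5520.7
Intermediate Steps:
y(D) = -4
G(R) = (15 + R)/(-2 + R) (G(R) = (R + 15)/(R - 2) = (15 + R)/(-2 + R))
t(h) = h² + 1/(-175 + h) + h*(15 + h)/(-2 + h) (t(h) = (h² + ((15 + h)/(-2 + h))*h) + 1/(h - 175) = (h² + h*(15 + h)/(-2 + h)) + 1/(-175 + h) = h² + 1/(-175 + h) + h*(15 + h)/(-2 + h))
t(y(12)) - 5544 = (-2 + (-4)⁴ - 2624*(-4) - 176*(-4)³ + 190*(-4)²)/(350 + (-4)² - 177*(-4)) - 5544 = (-2 + 256 + 10496 - 176*(-64) + 190*16)/(350 + 16 + 708) - 5544 = (-2 + 256 + 10496 + 11264 + 3040)/1074 - 5544 = (1/1074)*25054 - 5544 = 12527/537 - 5544 = -2964601/537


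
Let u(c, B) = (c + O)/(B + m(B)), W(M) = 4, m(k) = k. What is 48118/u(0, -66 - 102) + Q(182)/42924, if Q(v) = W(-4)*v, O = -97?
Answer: 24785006906/148701 ≈ 1.6668e+5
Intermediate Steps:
u(c, B) = (-97 + c)/(2*B) (u(c, B) = (c - 97)/(B + B) = (-97 + c)/((2*B)) = (-97 + c)*(1/(2*B)) = (-97 + c)/(2*B))
Q(v) = 4*v
48118/u(0, -66 - 102) + Q(182)/42924 = 48118/(((-97 + 0)/(2*(-66 - 102)))) + (4*182)/42924 = 48118/(((1/2)*(-97)/(-168))) + 728*(1/42924) = 48118/(((1/2)*(-1/168)*(-97))) + 26/1533 = 48118/(97/336) + 26/1533 = 48118*(336/97) + 26/1533 = 16167648/97 + 26/1533 = 24785006906/148701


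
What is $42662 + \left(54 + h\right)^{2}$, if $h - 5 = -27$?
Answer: $43686$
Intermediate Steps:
$h = -22$ ($h = 5 - 27 = -22$)
$42662 + \left(54 + h\right)^{2} = 42662 + \left(54 - 22\right)^{2} = 42662 + 32^{2} = 42662 + 1024 = 43686$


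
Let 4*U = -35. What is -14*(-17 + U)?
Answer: 721/2 ≈ 360.50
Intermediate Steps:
U = -35/4 (U = (¼)*(-35) = -35/4 ≈ -8.7500)
-14*(-17 + U) = -14*(-17 - 35/4) = -14*(-103/4) = 721/2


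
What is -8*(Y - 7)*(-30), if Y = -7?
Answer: -3360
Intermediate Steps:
-8*(Y - 7)*(-30) = -8*(-7 - 7)*(-30) = -8*(-14)*(-30) = 112*(-30) = -3360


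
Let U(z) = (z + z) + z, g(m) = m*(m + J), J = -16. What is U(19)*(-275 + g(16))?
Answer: -15675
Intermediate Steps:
g(m) = m*(-16 + m) (g(m) = m*(m - 16) = m*(-16 + m))
U(z) = 3*z (U(z) = 2*z + z = 3*z)
U(19)*(-275 + g(16)) = (3*19)*(-275 + 16*(-16 + 16)) = 57*(-275 + 16*0) = 57*(-275 + 0) = 57*(-275) = -15675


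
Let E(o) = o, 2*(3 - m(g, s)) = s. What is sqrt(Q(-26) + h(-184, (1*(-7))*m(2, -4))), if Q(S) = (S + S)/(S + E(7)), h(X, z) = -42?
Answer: I*sqrt(14174)/19 ≈ 6.266*I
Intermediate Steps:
m(g, s) = 3 - s/2
Q(S) = 2*S/(7 + S) (Q(S) = (S + S)/(S + 7) = (2*S)/(7 + S) = 2*S/(7 + S))
sqrt(Q(-26) + h(-184, (1*(-7))*m(2, -4))) = sqrt(2*(-26)/(7 - 26) - 42) = sqrt(2*(-26)/(-19) - 42) = sqrt(2*(-26)*(-1/19) - 42) = sqrt(52/19 - 42) = sqrt(-746/19) = I*sqrt(14174)/19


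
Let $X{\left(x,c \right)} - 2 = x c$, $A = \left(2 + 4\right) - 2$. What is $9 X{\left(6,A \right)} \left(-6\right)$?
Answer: $-1404$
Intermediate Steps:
$A = 4$ ($A = 6 - 2 = 4$)
$X{\left(x,c \right)} = 2 + c x$ ($X{\left(x,c \right)} = 2 + x c = 2 + c x$)
$9 X{\left(6,A \right)} \left(-6\right) = 9 \left(2 + 4 \cdot 6\right) \left(-6\right) = 9 \left(2 + 24\right) \left(-6\right) = 9 \cdot 26 \left(-6\right) = 234 \left(-6\right) = -1404$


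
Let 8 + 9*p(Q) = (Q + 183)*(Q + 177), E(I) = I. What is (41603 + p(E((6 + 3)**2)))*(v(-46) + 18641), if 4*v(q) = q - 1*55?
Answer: 10984061951/12 ≈ 9.1534e+8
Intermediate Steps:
v(q) = -55/4 + q/4 (v(q) = (q - 1*55)/4 = (q - 55)/4 = (-55 + q)/4 = -55/4 + q/4)
p(Q) = -8/9 + (177 + Q)*(183 + Q)/9 (p(Q) = -8/9 + ((Q + 183)*(Q + 177))/9 = -8/9 + ((183 + Q)*(177 + Q))/9 = -8/9 + ((177 + Q)*(183 + Q))/9 = -8/9 + (177 + Q)*(183 + Q)/9)
(41603 + p(E((6 + 3)**2)))*(v(-46) + 18641) = (41603 + (32383/9 + 40*(6 + 3)**2 + ((6 + 3)**2)**2/9))*((-55/4 + (1/4)*(-46)) + 18641) = (41603 + (32383/9 + 40*9**2 + (9**2)**2/9))*((-55/4 - 23/2) + 18641) = (41603 + (32383/9 + 40*81 + (1/9)*81**2))*(-101/4 + 18641) = (41603 + (32383/9 + 3240 + (1/9)*6561))*(74463/4) = (41603 + (32383/9 + 3240 + 729))*(74463/4) = (41603 + 68104/9)*(74463/4) = (442531/9)*(74463/4) = 10984061951/12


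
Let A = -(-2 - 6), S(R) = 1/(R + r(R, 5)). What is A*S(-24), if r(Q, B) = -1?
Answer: -8/25 ≈ -0.32000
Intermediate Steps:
S(R) = 1/(-1 + R) (S(R) = 1/(R - 1) = 1/(-1 + R))
A = 8 (A = -1*(-8) = 8)
A*S(-24) = 8/(-1 - 24) = 8/(-25) = 8*(-1/25) = -8/25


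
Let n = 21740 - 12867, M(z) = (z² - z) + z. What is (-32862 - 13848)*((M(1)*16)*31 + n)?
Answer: -437625990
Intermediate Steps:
M(z) = z²
n = 8873
(-32862 - 13848)*((M(1)*16)*31 + n) = (-32862 - 13848)*((1²*16)*31 + 8873) = -46710*((1*16)*31 + 8873) = -46710*(16*31 + 8873) = -46710*(496 + 8873) = -46710*9369 = -437625990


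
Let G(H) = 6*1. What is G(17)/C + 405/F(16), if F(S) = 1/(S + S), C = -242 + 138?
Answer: 673917/52 ≈ 12960.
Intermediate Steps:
G(H) = 6
C = -104
F(S) = 1/(2*S)
G(17)/C + 405/F(16) = 6/(-104) + 405/(((1/2)/16)) = 6*(-1/104) + 405/(((1/2)*(1/16))) = -3/52 + 405/(1/32) = -3/52 + 405*32 = -3/52 + 12960 = 673917/52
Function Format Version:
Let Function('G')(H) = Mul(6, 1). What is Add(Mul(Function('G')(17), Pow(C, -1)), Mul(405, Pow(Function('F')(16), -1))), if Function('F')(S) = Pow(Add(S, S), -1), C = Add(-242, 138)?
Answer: Rational(673917, 52) ≈ 12960.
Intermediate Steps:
Function('G')(H) = 6
C = -104
Function('F')(S) = Mul(Rational(1, 2), Pow(S, -1)) (Function('F')(S) = Pow(Mul(2, S), -1) = Mul(Rational(1, 2), Pow(S, -1)))
Add(Mul(Function('G')(17), Pow(C, -1)), Mul(405, Pow(Function('F')(16), -1))) = Add(Mul(6, Pow(-104, -1)), Mul(405, Pow(Mul(Rational(1, 2), Pow(16, -1)), -1))) = Add(Mul(6, Rational(-1, 104)), Mul(405, Pow(Mul(Rational(1, 2), Rational(1, 16)), -1))) = Add(Rational(-3, 52), Mul(405, Pow(Rational(1, 32), -1))) = Add(Rational(-3, 52), Mul(405, 32)) = Add(Rational(-3, 52), 12960) = Rational(673917, 52)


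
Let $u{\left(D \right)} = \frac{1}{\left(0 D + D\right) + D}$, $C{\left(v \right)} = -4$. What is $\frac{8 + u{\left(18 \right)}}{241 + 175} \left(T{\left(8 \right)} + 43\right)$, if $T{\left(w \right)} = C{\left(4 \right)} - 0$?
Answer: $\frac{289}{384} \approx 0.7526$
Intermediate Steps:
$T{\left(w \right)} = -4$ ($T{\left(w \right)} = -4 - 0 = -4 + 0 = -4$)
$u{\left(D \right)} = \frac{1}{2 D}$ ($u{\left(D \right)} = \frac{1}{\left(0 + D\right) + D} = \frac{1}{D + D} = \frac{1}{2 D}$)
$\frac{8 + u{\left(18 \right)}}{241 + 175} \left(T{\left(8 \right)} + 43\right) = \frac{8 + \frac{1}{2 \cdot 18}}{241 + 175} \left(-4 + 43\right) = \frac{8 + \frac{1}{2} \cdot \frac{1}{18}}{416} \cdot 39 = \left(8 + \frac{1}{36}\right) \frac{1}{416} \cdot 39 = \frac{289}{36} \cdot \frac{1}{416} \cdot 39 = \frac{289}{14976} \cdot 39 = \frac{289}{384}$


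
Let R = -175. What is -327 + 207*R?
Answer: -36552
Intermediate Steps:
-327 + 207*R = -327 + 207*(-175) = -327 - 36225 = -36552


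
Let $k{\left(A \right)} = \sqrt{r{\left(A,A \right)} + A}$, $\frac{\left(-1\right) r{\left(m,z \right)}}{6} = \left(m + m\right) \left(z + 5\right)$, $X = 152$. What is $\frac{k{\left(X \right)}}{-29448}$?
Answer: $- \frac{i \sqrt{71554}}{14724} \approx - 0.018167 i$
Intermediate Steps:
$r{\left(m,z \right)} = - 12 m \left(5 + z\right)$ ($r{\left(m,z \right)} = - 6 \left(m + m\right) \left(z + 5\right) = - 6 \cdot 2 m \left(5 + z\right) = - 12 m \left(5 + z\right)$)
$k{\left(A \right)} = \sqrt{A - 12 A \left(5 + A\right)}$ ($k{\left(A \right)} = \sqrt{- 12 A \left(5 + A\right) + A} = \sqrt{A - 12 A \left(5 + A\right)}$)
$\frac{k{\left(X \right)}}{-29448} = \frac{\sqrt{152 \left(-59 - 1824\right)}}{-29448} = \sqrt{152 \left(-59 - 1824\right)} \left(- \frac{1}{29448}\right) = \sqrt{152 \left(-1883\right)} \left(- \frac{1}{29448}\right) = \sqrt{-286216} \left(- \frac{1}{29448}\right) = 2 i \sqrt{71554} \left(- \frac{1}{29448}\right) = - \frac{i \sqrt{71554}}{14724}$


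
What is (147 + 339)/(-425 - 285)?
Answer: -243/355 ≈ -0.68451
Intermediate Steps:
(147 + 339)/(-425 - 285) = 486/(-710) = 486*(-1/710) = -243/355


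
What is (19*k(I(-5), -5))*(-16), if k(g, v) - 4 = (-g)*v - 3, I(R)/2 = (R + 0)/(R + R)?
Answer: -1824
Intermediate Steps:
I(R) = 1 (I(R) = 2*((R + 0)/(R + R)) = 2*(R/((2*R))) = 2*(R*(1/(2*R))) = 2*(½) = 1)
k(g, v) = 1 - g*v (k(g, v) = 4 + ((-g)*v - 3) = 4 + (-g*v - 3) = 4 + (-3 - g*v) = 1 - g*v)
(19*k(I(-5), -5))*(-16) = (19*(1 - 1*1*(-5)))*(-16) = (19*(1 + 5))*(-16) = (19*6)*(-16) = 114*(-16) = -1824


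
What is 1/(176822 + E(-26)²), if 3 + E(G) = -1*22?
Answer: 1/177447 ≈ 5.6355e-6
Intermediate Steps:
E(G) = -25 (E(G) = -3 - 1*22 = -3 - 22 = -25)
1/(176822 + E(-26)²) = 1/(176822 + (-25)²) = 1/(176822 + 625) = 1/177447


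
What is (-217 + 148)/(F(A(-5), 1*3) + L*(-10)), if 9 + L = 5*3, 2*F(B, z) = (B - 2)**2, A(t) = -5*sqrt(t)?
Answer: 138*I/(20*sqrt(5) + 241*I) ≈ 0.55355 + 0.10272*I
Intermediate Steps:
F(B, z) = (-2 + B)**2/2 (F(B, z) = (B - 2)**2/2 = (-2 + B)**2/2)
L = 6 (L = -9 + 5*3 = -9 + 15 = 6)
(-217 + 148)/(F(A(-5), 1*3) + L*(-10)) = (-217 + 148)/((-2 - 5*I*sqrt(5))**2/2 + 6*(-10)) = -69/((-2 - 5*I*sqrt(5))**2/2 - 60) = -69/(-60 + (-2 - 5*I*sqrt(5))**2/2)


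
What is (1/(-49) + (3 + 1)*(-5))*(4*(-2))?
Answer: 7848/49 ≈ 160.16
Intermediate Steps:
(1/(-49) + (3 + 1)*(-5))*(4*(-2)) = (-1/49 + 4*(-5))*(-8) = (-1/49 - 20)*(-8) = -981/49*(-8) = 7848/49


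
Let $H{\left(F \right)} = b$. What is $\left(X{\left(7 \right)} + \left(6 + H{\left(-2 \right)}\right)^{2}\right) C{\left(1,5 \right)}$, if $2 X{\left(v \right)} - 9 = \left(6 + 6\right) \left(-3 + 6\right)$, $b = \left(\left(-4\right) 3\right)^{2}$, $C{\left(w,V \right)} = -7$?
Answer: $- \frac{315315}{2} \approx -1.5766 \cdot 10^{5}$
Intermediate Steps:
$b = 144$ ($b = \left(-12\right)^{2} = 144$)
$X{\left(v \right)} = \frac{45}{2}$ ($X{\left(v \right)} = \frac{9}{2} + \frac{\left(6 + 6\right) \left(-3 + 6\right)}{2} = \frac{9}{2} + \frac{12 \cdot 3}{2} = \frac{9}{2} + \frac{1}{2} \cdot 36 = \frac{9}{2} + 18 = \frac{45}{2}$)
$H{\left(F \right)} = 144$
$\left(X{\left(7 \right)} + \left(6 + H{\left(-2 \right)}\right)^{2}\right) C{\left(1,5 \right)} = \left(\frac{45}{2} + \left(6 + 144\right)^{2}\right) \left(-7\right) = \left(\frac{45}{2} + 150^{2}\right) \left(-7\right) = \left(\frac{45}{2} + 22500\right) \left(-7\right) = \frac{45045}{2} \left(-7\right) = - \frac{315315}{2}$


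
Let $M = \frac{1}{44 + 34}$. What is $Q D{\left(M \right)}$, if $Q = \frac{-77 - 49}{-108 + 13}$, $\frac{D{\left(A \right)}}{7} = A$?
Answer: $\frac{147}{1235} \approx 0.11903$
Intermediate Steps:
$M = \frac{1}{78} \approx 0.012821$
$D{\left(A \right)} = 7 A$
$Q = \frac{126}{95}$ ($Q = - \frac{126}{-95} = \left(-126\right) \left(- \frac{1}{95}\right) = \frac{126}{95} \approx 1.3263$)
$Q D{\left(M \right)} = \frac{126 \cdot 7 \cdot \frac{1}{78}}{95} = \frac{126}{95} \cdot \frac{7}{78} = \frac{147}{1235}$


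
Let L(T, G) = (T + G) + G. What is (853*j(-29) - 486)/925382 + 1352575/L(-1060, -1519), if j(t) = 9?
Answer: -312904772483/948053859 ≈ -330.05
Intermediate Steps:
L(T, G) = T + 2*G (L(T, G) = (G + T) + G = T + 2*G)
(853*j(-29) - 486)/925382 + 1352575/L(-1060, -1519) = (853*9 - 486)/925382 + 1352575/(-1060 + 2*(-1519)) = (7677 - 486)*(1/925382) + 1352575/(-1060 - 3038) = 7191*(1/925382) + 1352575/(-4098) = 7191/925382 + 1352575*(-1/4098) = 7191/925382 - 1352575/4098 = -312904772483/948053859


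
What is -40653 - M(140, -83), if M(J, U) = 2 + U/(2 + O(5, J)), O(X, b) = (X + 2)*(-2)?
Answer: -487943/12 ≈ -40662.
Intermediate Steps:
O(X, b) = -4 - 2*X (O(X, b) = (2 + X)*(-2) = -4 - 2*X)
M(J, U) = 2 - U/12 (M(J, U) = 2 + U/(2 + (-4 - 2*5)) = 2 + U/(2 + (-4 - 10)) = 2 + U/(2 - 14) = 2 + U/(-12) = 2 - U/12)
-40653 - M(140, -83) = -40653 - (2 - 1/12*(-83)) = -40653 - (2 + 83/12) = -40653 - 1*107/12 = -40653 - 107/12 = -487943/12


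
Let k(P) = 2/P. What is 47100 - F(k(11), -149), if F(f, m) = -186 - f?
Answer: 520148/11 ≈ 47286.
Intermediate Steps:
47100 - F(k(11), -149) = 47100 - (-186 - 2/11) = 47100 - 1*(-2048/11) = 47100 + 2048/11 = 520148/11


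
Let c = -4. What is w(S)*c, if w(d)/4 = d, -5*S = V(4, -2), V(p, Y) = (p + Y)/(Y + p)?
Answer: 16/5 ≈ 3.2000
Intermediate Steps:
V(p, Y) = 1 (V(p, Y) = (Y + p)/(Y + p) = 1)
S = -1/5 (S = -1/5*1 = -1/5 ≈ -0.20000)
w(d) = 4*d
w(S)*c = (4*(-1/5))*(-4) = -4/5*(-4) = 16/5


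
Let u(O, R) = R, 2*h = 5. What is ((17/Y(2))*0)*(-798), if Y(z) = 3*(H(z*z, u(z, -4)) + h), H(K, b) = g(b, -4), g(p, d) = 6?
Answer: 0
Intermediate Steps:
h = 5/2 (h = (1/2)*5 = 5/2 ≈ 2.5000)
H(K, b) = 6
Y(z) = 51/2 (Y(z) = 3*(6 + 5/2) = 3*(17/2) = 51/2)
((17/Y(2))*0)*(-798) = ((17/(51/2))*0)*(-798) = ((17*(2/51))*0)*(-798) = ((2/3)*0)*(-798) = 0*(-798) = 0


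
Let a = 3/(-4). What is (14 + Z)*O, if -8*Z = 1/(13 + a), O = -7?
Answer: -1371/14 ≈ -97.929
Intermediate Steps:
a = -¾ (a = 3*(-¼) = -¾ ≈ -0.75000)
Z = -1/98 (Z = -1/(8*(13 - ¾)) = -1/(8*49/4) = -⅛*4/49 = -1/98 ≈ -0.010204)
(14 + Z)*O = (14 - 1/98)*(-7) = (1371/98)*(-7) = -1371/14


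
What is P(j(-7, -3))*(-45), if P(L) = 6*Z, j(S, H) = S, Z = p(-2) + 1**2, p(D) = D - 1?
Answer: 540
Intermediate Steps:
p(D) = -1 + D
Z = -2 (Z = (-1 - 2) + 1**2 = -3 + 1 = -2)
P(L) = -12 (P(L) = 6*(-2) = -12)
P(j(-7, -3))*(-45) = -12*(-45) = 540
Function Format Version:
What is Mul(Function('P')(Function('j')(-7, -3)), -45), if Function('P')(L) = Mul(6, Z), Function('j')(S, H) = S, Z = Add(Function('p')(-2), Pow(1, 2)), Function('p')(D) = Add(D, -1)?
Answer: 540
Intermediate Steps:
Function('p')(D) = Add(-1, D)
Z = -2 (Z = Add(Add(-1, -2), Pow(1, 2)) = Add(-3, 1) = -2)
Function('P')(L) = -12 (Function('P')(L) = Mul(6, -2) = -12)
Mul(Function('P')(Function('j')(-7, -3)), -45) = Mul(-12, -45) = 540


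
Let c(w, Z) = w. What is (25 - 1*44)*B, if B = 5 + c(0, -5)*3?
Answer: -95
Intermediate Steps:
B = 5 (B = 5 + 0*3 = 5 + 0 = 5)
(25 - 1*44)*B = (25 - 1*44)*5 = (25 - 44)*5 = -19*5 = -95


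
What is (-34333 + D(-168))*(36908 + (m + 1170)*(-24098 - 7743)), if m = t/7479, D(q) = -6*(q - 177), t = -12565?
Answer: 8967382268408179/7479 ≈ 1.1990e+12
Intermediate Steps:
D(q) = 1062 - 6*q (D(q) = -6*(-177 + q) = 1062 - 6*q)
m = -12565/7479 ≈ -1.6800
(-34333 + D(-168))*(36908 + (m + 1170)*(-24098 - 7743)) = (-34333 + (1062 - 6*(-168)))*(36908 + (-12565/7479 + 1170)*(-24098 - 7743)) = (-34333 + (1062 + 1008))*(36908 + (8737865/7479)*(-31841)) = (-34333 + 2070)*(36908 - 278222359465/7479) = -32263*(-277946324533/7479) = 8967382268408179/7479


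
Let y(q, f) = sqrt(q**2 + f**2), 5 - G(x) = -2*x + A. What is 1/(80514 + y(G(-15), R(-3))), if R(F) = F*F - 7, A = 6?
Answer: 80514/6482503231 - sqrt(965)/6482503231 ≈ 1.2415e-5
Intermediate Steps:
G(x) = -1 + 2*x (G(x) = 5 - (-2*x + 6) = 5 - (6 - 2*x) = 5 + (-6 + 2*x) = -1 + 2*x)
R(F) = -7 + F**2 (R(F) = F**2 - 7 = -7 + F**2)
y(q, f) = sqrt(f**2 + q**2)
1/(80514 + y(G(-15), R(-3))) = 1/(80514 + sqrt((-7 + (-3)**2)**2 + (-1 + 2*(-15))**2)) = 1/(80514 + sqrt((-7 + 9)**2 + (-1 - 30)**2)) = 1/(80514 + sqrt(2**2 + (-31)**2)) = 1/(80514 + sqrt(4 + 961)) = 1/(80514 + sqrt(965))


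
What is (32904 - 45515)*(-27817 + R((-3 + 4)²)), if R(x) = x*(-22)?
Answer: 351077629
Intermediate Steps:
R(x) = -22*x
(32904 - 45515)*(-27817 + R((-3 + 4)²)) = (32904 - 45515)*(-27817 - 22*(-3 + 4)²) = -12611*(-27817 - 22*1²) = -12611*(-27817 - 22*1) = -12611*(-27817 - 22) = -12611*(-27839) = 351077629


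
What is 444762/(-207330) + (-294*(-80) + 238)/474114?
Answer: -17161845394/8191504635 ≈ -2.0951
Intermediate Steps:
444762/(-207330) + (-294*(-80) + 238)/474114 = 444762*(-1/207330) + (23520 + 238)*(1/474114) = -74127/34555 + 23758*(1/474114) = -74127/34555 + 11879/237057 = -17161845394/8191504635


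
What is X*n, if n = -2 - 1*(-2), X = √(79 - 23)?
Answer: 0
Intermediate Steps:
X = 2*√14 (X = √56 = 2*√14 ≈ 7.4833)
n = 0 (n = -2 + 2 = 0)
X*n = (2*√14)*0 = 0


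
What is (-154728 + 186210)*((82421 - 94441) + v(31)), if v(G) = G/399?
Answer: -50328688806/133 ≈ -3.7841e+8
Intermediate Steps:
v(G) = G/399 (v(G) = G*(1/399) = G/399)
(-154728 + 186210)*((82421 - 94441) + v(31)) = (-154728 + 186210)*((82421 - 94441) + (1/399)*31) = 31482*(-12020 + 31/399) = 31482*(-4795949/399) = -50328688806/133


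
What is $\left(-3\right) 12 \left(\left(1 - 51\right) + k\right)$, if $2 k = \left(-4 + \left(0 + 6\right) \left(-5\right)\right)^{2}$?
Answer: $-19008$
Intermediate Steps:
$k = 578$ ($k = \frac{\left(-4 + \left(0 + 6\right) \left(-5\right)\right)^{2}}{2} = \frac{\left(-4 + 6 \left(-5\right)\right)^{2}}{2} = \frac{\left(-4 - 30\right)^{2}}{2} = \frac{\left(-34\right)^{2}}{2} = \frac{1}{2} \cdot 1156 = 578$)
$\left(-3\right) 12 \left(\left(1 - 51\right) + k\right) = \left(-3\right) 12 \left(\left(1 - 51\right) + 578\right) = - 36 \left(\left(1 - 51\right) + 578\right) = - 36 \left(-50 + 578\right) = \left(-36\right) 528 = -19008$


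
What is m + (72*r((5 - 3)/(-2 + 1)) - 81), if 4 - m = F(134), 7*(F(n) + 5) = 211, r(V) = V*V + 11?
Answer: 6845/7 ≈ 977.86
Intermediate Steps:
r(V) = 11 + V² (r(V) = V² + 11 = 11 + V²)
F(n) = 176/7 (F(n) = -5 + (⅐)*211 = -5 + 211/7 = 176/7)
m = -148/7 (m = 4 - 1*176/7 = 4 - 176/7 = -148/7 ≈ -21.143)
m + (72*r((5 - 3)/(-2 + 1)) - 81) = -148/7 + (72*(11 + ((5 - 3)/(-2 + 1))²) - 81) = -148/7 + (72*(11 + (2/(-1))²) - 81) = -148/7 + (72*(11 + (2*(-1))²) - 81) = -148/7 + (72*(11 + (-2)²) - 81) = -148/7 + (72*(11 + 4) - 81) = -148/7 + (72*15 - 81) = -148/7 + (1080 - 81) = -148/7 + 999 = 6845/7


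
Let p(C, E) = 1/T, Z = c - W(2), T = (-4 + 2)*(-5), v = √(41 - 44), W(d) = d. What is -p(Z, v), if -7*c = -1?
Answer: -⅒ ≈ -0.10000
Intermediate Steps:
c = ⅐ (c = -⅐*(-1) = ⅐ ≈ 0.14286)
v = I*√3 (v = √(-3) = I*√3 ≈ 1.732*I)
T = 10 (T = -2*(-5) = 10)
Z = -13/7 (Z = ⅐ - 1*2 = ⅐ - 2 = -13/7 ≈ -1.8571)
p(C, E) = ⅒ (p(C, E) = 1/10 = ⅒)
-p(Z, v) = -1*⅒ = -⅒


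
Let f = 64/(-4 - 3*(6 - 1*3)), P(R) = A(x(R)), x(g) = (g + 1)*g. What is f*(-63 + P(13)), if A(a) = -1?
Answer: 4096/13 ≈ 315.08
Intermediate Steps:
x(g) = g*(1 + g) (x(g) = (1 + g)*g = g*(1 + g))
P(R) = -1
f = -64/13 (f = 64/(-4 - 3*(6 - 3)) = 64/(-4 - 3*3) = 64/(-4 - 9) = 64/(-13) = 64*(-1/13) = -64/13 ≈ -4.9231)
f*(-63 + P(13)) = -64*(-63 - 1)/13 = -64/13*(-64) = 4096/13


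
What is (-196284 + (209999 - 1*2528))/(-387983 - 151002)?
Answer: -11187/538985 ≈ -0.020756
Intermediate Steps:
(-196284 + (209999 - 1*2528))/(-387983 - 151002) = (-196284 + (209999 - 2528))/(-538985) = (-196284 + 207471)*(-1/538985) = 11187*(-1/538985) = -11187/538985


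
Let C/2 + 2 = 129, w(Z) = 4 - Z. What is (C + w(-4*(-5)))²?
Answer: 56644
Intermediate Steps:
C = 254 (C = -4 + 2*129 = -4 + 258 = 254)
(C + w(-4*(-5)))² = (254 + (4 - (-4)*(-5)))² = (254 + (4 - 1*20))² = (254 + (4 - 20))² = (254 - 16)² = 238² = 56644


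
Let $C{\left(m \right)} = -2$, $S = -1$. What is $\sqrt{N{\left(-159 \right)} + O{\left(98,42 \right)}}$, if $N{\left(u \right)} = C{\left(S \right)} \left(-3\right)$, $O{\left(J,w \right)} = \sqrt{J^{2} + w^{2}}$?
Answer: $\sqrt{6 + 14 \sqrt{58}} \approx 10.612$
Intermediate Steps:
$N{\left(u \right)} = 6$ ($N{\left(u \right)} = \left(-2\right) \left(-3\right) = 6$)
$\sqrt{N{\left(-159 \right)} + O{\left(98,42 \right)}} = \sqrt{6 + \sqrt{98^{2} + 42^{2}}} = \sqrt{6 + \sqrt{9604 + 1764}} = \sqrt{6 + \sqrt{11368}} = \sqrt{6 + 14 \sqrt{58}}$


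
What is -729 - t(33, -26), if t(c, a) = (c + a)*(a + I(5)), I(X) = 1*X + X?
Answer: -617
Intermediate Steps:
I(X) = 2*X (I(X) = X + X = 2*X)
t(c, a) = (10 + a)*(a + c) (t(c, a) = (c + a)*(a + 2*5) = (a + c)*(a + 10) = (a + c)*(10 + a) = (10 + a)*(a + c))
-729 - t(33, -26) = -729 - ((-26)² + 10*(-26) + 10*33 - 26*33) = -729 - (676 - 260 + 330 - 858) = -729 - 1*(-112) = -729 + 112 = -617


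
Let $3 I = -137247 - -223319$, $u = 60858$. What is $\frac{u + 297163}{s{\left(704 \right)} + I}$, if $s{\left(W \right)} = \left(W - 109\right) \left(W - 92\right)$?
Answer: $\frac{1074063}{1178492} \approx 0.91139$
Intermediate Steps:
$s{\left(W \right)} = \left(-109 + W\right) \left(-92 + W\right)$
$I = \frac{86072}{3}$ ($I = \frac{-137247 - -223319}{3} = \frac{-137247 + 223319}{3} = \frac{1}{3} \cdot 86072 = \frac{86072}{3} \approx 28691.0$)
$\frac{u + 297163}{s{\left(704 \right)} + I} = \frac{60858 + 297163}{\left(10028 + 704^{2} - 141504\right) + \frac{86072}{3}} = \frac{358021}{\left(10028 + 495616 - 141504\right) + \frac{86072}{3}} = \frac{358021}{364140 + \frac{86072}{3}} = \frac{358021}{\frac{1178492}{3}} = 358021 \cdot \frac{3}{1178492} = \frac{1074063}{1178492}$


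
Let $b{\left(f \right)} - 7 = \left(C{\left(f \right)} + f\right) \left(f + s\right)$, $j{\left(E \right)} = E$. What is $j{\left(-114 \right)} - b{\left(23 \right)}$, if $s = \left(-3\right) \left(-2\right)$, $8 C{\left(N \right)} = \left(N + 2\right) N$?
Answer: $- \frac{22979}{8} \approx -2872.4$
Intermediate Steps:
$C{\left(N \right)} = \frac{N \left(2 + N\right)}{8}$ ($C{\left(N \right)} = \frac{\left(N + 2\right) N}{8} = \frac{\left(2 + N\right) N}{8} = \frac{N \left(2 + N\right)}{8}$)
$s = 6$
$b{\left(f \right)} = 7 + \left(6 + f\right) \left(f + \frac{f \left(2 + f\right)}{8}\right)$ ($b{\left(f \right)} = 7 + \left(\frac{f \left(2 + f\right)}{8} + f\right) \left(f + 6\right) = 7 + \left(f + \frac{f \left(2 + f\right)}{8}\right) \left(6 + f\right) = 7 + \left(6 + f\right) \left(f + \frac{f \left(2 + f\right)}{8}\right)$)
$j{\left(-114 \right)} - b{\left(23 \right)} = -114 - \left(7 + 2 \cdot 23^{2} + \frac{23^{3}}{8} + \frac{15}{2} \cdot 23\right) = -114 - \left(7 + 2 \cdot 529 + \frac{1}{8} \cdot 12167 + \frac{345}{2}\right) = -114 - \left(7 + 1058 + \frac{12167}{8} + \frac{345}{2}\right) = -114 - \frac{22067}{8} = - \frac{22979}{8}$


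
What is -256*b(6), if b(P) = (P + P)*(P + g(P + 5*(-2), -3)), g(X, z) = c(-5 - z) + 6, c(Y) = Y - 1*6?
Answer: -12288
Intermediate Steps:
c(Y) = -6 + Y (c(Y) = Y - 6 = -6 + Y)
g(X, z) = -5 - z (g(X, z) = (-6 + (-5 - z)) + 6 = (-11 - z) + 6 = -5 - z)
b(P) = 2*P*(-2 + P) (b(P) = (P + P)*(P + (-5 - 1*(-3))) = (2*P)*(P + (-5 + 3)) = (2*P)*(P - 2) = (2*P)*(-2 + P) = 2*P*(-2 + P))
-256*b(6) = -512*6*(-2 + 6) = -512*6*4 = -256*48 = -12288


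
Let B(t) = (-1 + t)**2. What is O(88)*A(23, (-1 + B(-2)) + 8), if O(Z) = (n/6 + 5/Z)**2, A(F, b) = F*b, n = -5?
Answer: 966575/4356 ≈ 221.90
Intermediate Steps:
O(Z) = (-5/6 + 5/Z)**2
O(88)*A(23, (-1 + B(-2)) + 8) = ((25/36)*(6 - 1*88)**2/88**2)*(23*((-1 + (-1 - 2)**2) + 8)) = ((25/36)*(1/7744)*(6 - 88)**2)*(23*((-1 + (-3)**2) + 8)) = ((25/36)*(1/7744)*(-82)**2)*(23*((-1 + 9) + 8)) = ((25/36)*(1/7744)*6724)*(23*(8 + 8)) = 42025*(23*16)/69696 = (42025/69696)*368 = 966575/4356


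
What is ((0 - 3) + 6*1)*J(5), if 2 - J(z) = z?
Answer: -9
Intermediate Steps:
J(z) = 2 - z
((0 - 3) + 6*1)*J(5) = ((0 - 3) + 6*1)*(2 - 1*5) = (-3 + 6)*(2 - 5) = 3*(-3) = -9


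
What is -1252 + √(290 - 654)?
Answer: -1252 + 2*I*√91 ≈ -1252.0 + 19.079*I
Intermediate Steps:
-1252 + √(290 - 654) = -1252 + √(-364) = -1252 + 2*I*√91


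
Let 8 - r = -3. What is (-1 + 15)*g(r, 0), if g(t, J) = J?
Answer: 0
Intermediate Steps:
r = 11 (r = 8 - 1*(-3) = 8 + 3 = 11)
(-1 + 15)*g(r, 0) = (-1 + 15)*0 = 14*0 = 0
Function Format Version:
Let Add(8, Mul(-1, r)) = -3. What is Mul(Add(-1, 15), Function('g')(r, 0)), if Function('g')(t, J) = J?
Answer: 0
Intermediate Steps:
r = 11 (r = Add(8, Mul(-1, -3)) = Add(8, 3) = 11)
Mul(Add(-1, 15), Function('g')(r, 0)) = Mul(Add(-1, 15), 0) = Mul(14, 0) = 0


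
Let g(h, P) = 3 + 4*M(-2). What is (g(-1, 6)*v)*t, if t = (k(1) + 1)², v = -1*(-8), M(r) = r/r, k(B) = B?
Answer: 224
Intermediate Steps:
M(r) = 1
v = 8
t = 4 (t = (1 + 1)² = 2² = 4)
g(h, P) = 7 (g(h, P) = 3 + 4*1 = 3 + 4 = 7)
(g(-1, 6)*v)*t = (7*8)*4 = 56*4 = 224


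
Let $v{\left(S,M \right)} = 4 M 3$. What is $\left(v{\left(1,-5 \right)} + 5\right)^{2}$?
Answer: $3025$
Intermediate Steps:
$v{\left(S,M \right)} = 12 M$
$\left(v{\left(1,-5 \right)} + 5\right)^{2} = \left(12 \left(-5\right) + 5\right)^{2} = \left(-60 + 5\right)^{2} = \left(-55\right)^{2} = 3025$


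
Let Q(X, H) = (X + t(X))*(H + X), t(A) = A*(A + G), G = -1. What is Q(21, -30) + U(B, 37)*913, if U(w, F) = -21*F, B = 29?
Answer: -713370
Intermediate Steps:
t(A) = A*(-1 + A) (t(A) = A*(A - 1) = A*(-1 + A))
Q(X, H) = (H + X)*(X + X*(-1 + X)) (Q(X, H) = (X + X*(-1 + X))*(H + X) = (H + X)*(X + X*(-1 + X)))
Q(21, -30) + U(B, 37)*913 = 21²*(-30 + 21) - 21*37*913 = 441*(-9) - 777*913 = -3969 - 709401 = -713370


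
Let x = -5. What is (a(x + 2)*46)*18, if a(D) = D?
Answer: -2484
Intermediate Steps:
(a(x + 2)*46)*18 = ((-5 + 2)*46)*18 = -3*46*18 = -138*18 = -2484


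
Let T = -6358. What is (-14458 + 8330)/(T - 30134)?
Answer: 1532/9123 ≈ 0.16793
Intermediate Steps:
(-14458 + 8330)/(T - 30134) = (-14458 + 8330)/(-6358 - 30134) = -6128/(-36492) = -6128*(-1/36492) = 1532/9123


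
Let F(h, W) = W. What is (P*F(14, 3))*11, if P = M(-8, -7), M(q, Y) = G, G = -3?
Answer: -99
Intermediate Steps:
M(q, Y) = -3
P = -3
(P*F(14, 3))*11 = -3*3*11 = -9*11 = -99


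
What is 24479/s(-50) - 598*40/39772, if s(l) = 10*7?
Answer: 34710871/99430 ≈ 349.10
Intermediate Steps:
s(l) = 70
24479/s(-50) - 598*40/39772 = 24479/70 - 598*40/39772 = 24479*(1/70) - 23920*1/39772 = 3497/10 - 5980/9943 = 34710871/99430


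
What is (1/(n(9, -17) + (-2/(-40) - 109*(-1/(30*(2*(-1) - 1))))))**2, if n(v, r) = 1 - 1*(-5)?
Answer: 32400/758641 ≈ 0.042708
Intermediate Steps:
n(v, r) = 6 (n(v, r) = 1 + 5 = 6)
(1/(n(9, -17) + (-2/(-40) - 109*(-1/(30*(2*(-1) - 1))))))**2 = (1/(6 + (-2/(-40) - 109*(-1/(30*(2*(-1) - 1))))))**2 = (1/(6 + (-2*(-1/40) - 109*(-1/(30*(-2 - 1))))))**2 = (1/(6 + (1/20 - 109/((-30*(-3))))))**2 = (1/(6 + (1/20 - 109/90)))**2 = (1/(6 - 209/180))**2 = (1/(871/180))**2 = (180/871)**2 = 32400/758641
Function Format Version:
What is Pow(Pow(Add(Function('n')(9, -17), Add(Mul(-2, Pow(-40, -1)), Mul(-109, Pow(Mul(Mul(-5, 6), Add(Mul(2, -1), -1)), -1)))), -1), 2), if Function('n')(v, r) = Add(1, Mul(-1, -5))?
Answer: Rational(32400, 758641) ≈ 0.042708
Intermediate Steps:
Function('n')(v, r) = 6 (Function('n')(v, r) = Add(1, 5) = 6)
Pow(Pow(Add(Function('n')(9, -17), Add(Mul(-2, Pow(-40, -1)), Mul(-109, Pow(Mul(Mul(-5, 6), Add(Mul(2, -1), -1)), -1)))), -1), 2) = Pow(Pow(Add(6, Add(Mul(-2, Pow(-40, -1)), Mul(-109, Pow(Mul(Mul(-5, 6), Add(Mul(2, -1), -1)), -1)))), -1), 2) = Pow(Pow(Add(6, Add(Mul(-2, Rational(-1, 40)), Mul(-109, Pow(Mul(-30, Add(-2, -1)), -1)))), -1), 2) = Pow(Pow(Add(6, Add(Rational(1, 20), Mul(-109, Pow(Mul(-30, -3), -1)))), -1), 2) = Pow(Pow(Add(6, Add(Rational(1, 20), Mul(-109, Pow(90, -1)))), -1), 2) = Pow(Pow(Add(6, Add(Rational(1, 20), Mul(-109, Rational(1, 90)))), -1), 2) = Pow(Pow(Add(6, Add(Rational(1, 20), Rational(-109, 90))), -1), 2) = Pow(Pow(Add(6, Rational(-209, 180)), -1), 2) = Pow(Pow(Rational(871, 180), -1), 2) = Pow(Rational(180, 871), 2) = Rational(32400, 758641)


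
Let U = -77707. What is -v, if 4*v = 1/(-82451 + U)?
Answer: 1/640632 ≈ 1.5610e-6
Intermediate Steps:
v = -1/640632 (v = 1/(4*(-82451 - 77707)) = (1/4)/(-160158) = (1/4)*(-1/160158) = -1/640632 ≈ -1.5610e-6)
-v = -1*(-1/640632) = 1/640632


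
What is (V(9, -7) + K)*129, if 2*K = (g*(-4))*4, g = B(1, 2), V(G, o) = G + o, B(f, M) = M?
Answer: -1806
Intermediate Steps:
g = 2
K = -16 (K = ((2*(-4))*4)/2 = (-8*4)/2 = (1/2)*(-32) = -16)
(V(9, -7) + K)*129 = ((9 - 7) - 16)*129 = (2 - 16)*129 = -14*129 = -1806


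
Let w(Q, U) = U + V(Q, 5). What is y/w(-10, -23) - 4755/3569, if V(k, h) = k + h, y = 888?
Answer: -825603/24983 ≈ -33.047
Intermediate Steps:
V(k, h) = h + k
w(Q, U) = 5 + Q + U (w(Q, U) = U + (5 + Q) = 5 + Q + U)
y/w(-10, -23) - 4755/3569 = 888/(5 - 10 - 23) - 4755/3569 = 888/(-28) - 4755*1/3569 = 888*(-1/28) - 4755/3569 = -222/7 - 4755/3569 = -825603/24983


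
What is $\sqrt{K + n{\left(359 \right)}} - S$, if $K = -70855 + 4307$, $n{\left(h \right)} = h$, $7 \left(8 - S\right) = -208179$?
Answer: $- \frac{208235}{7} + i \sqrt{66189} \approx -29748.0 + 257.27 i$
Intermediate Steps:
$S = \frac{208235}{7}$ ($S = 8 - - \frac{208179}{7} = 8 + \frac{208179}{7} = \frac{208235}{7} \approx 29748.0$)
$K = -66548$
$\sqrt{K + n{\left(359 \right)}} - S = \sqrt{-66548 + 359} - \frac{208235}{7} = \sqrt{-66189} - \frac{208235}{7} = i \sqrt{66189} - \frac{208235}{7} = - \frac{208235}{7} + i \sqrt{66189}$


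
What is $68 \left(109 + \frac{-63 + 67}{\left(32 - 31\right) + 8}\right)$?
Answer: $\frac{66980}{9} \approx 7442.2$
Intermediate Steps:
$68 \left(109 + \frac{-63 + 67}{\left(32 - 31\right) + 8}\right) = 68 \left(109 + \frac{4}{\left(32 - 31\right) + 8}\right) = 68 \left(109 + \frac{4}{1 + 8}\right) = 68 \left(109 + \frac{4}{9}\right) = 68 \cdot \frac{985}{9} = \frac{66980}{9}$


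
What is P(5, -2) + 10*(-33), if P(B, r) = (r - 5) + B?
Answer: -332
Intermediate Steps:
P(B, r) = -5 + B + r (P(B, r) = (-5 + r) + B = -5 + B + r)
P(5, -2) + 10*(-33) = (-5 + 5 - 2) + 10*(-33) = -2 - 330 = -332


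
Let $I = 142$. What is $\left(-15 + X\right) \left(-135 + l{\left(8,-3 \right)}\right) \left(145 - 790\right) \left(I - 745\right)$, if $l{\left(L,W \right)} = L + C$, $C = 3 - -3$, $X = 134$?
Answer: $-5600275065$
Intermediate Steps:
$C = 6$ ($C = 3 + 3 = 6$)
$l{\left(L,W \right)} = 6 + L$ ($l{\left(L,W \right)} = L + 6 = 6 + L$)
$\left(-15 + X\right) \left(-135 + l{\left(8,-3 \right)}\right) \left(145 - 790\right) \left(I - 745\right) = \left(-15 + 134\right) \left(-135 + \left(6 + 8\right)\right) \left(145 - 790\right) \left(142 - 745\right) = 119 \left(-135 + 14\right) \left(\left(-645\right) \left(-603\right)\right) = 119 \left(-121\right) 388935 = \left(-14399\right) 388935 = -5600275065$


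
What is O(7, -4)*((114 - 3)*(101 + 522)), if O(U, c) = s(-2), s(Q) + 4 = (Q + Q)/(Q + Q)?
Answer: -207459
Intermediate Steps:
s(Q) = -3 (s(Q) = -4 + (Q + Q)/(Q + Q) = -4 + (2*Q)/((2*Q)) = -4 + (2*Q)*(1/(2*Q)) = -4 + 1 = -3)
O(U, c) = -3
O(7, -4)*((114 - 3)*(101 + 522)) = -3*(114 - 3)*(101 + 522) = -333*623 = -3*69153 = -207459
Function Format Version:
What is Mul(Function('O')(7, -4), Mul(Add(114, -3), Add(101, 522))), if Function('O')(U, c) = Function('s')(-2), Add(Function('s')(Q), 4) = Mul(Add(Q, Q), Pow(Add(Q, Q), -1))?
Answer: -207459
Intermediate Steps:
Function('s')(Q) = -3 (Function('s')(Q) = Add(-4, Mul(Add(Q, Q), Pow(Add(Q, Q), -1))) = Add(-4, Mul(Mul(2, Q), Pow(Mul(2, Q), -1))) = Add(-4, Mul(Mul(2, Q), Mul(Rational(1, 2), Pow(Q, -1)))) = Add(-4, 1) = -3)
Function('O')(U, c) = -3
Mul(Function('O')(7, -4), Mul(Add(114, -3), Add(101, 522))) = Mul(-3, Mul(Add(114, -3), Add(101, 522))) = Mul(-3, Mul(111, 623)) = Mul(-3, 69153) = -207459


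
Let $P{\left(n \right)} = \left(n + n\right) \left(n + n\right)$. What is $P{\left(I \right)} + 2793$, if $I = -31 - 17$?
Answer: $12009$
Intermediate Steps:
$I = -48$ ($I = -31 - 17 = -48$)
$P{\left(n \right)} = 4 n^{2}$ ($P{\left(n \right)} = 2 n 2 n = 4 n^{2}$)
$P{\left(I \right)} + 2793 = 4 \left(-48\right)^{2} + 2793 = 4 \cdot 2304 + 2793 = 9216 + 2793 = 12009$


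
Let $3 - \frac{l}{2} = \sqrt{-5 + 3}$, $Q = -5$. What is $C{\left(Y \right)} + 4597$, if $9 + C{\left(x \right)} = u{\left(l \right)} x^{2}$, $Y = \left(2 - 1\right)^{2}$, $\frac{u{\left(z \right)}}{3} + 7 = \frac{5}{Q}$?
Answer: $4564$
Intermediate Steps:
$l = 6 - 2 i \sqrt{2}$ ($l = 6 - 2 \sqrt{-5 + 3} = 6 - 2 \sqrt{-2} = 6 - 2 i \sqrt{2} \approx 6.0 - 2.8284 i$)
$u{\left(z \right)} = -24$ ($u{\left(z \right)} = -21 + 3 \frac{5}{-5} = -21 + 3 \cdot 5 \left(- \frac{1}{5}\right) = -21 + 3 \left(-1\right) = -21 - 3 = -24$)
$Y = 1$ ($Y = 1^{2} = 1$)
$C{\left(x \right)} = -9 - 24 x^{2}$
$C{\left(Y \right)} + 4597 = \left(-9 - 24 \cdot 1^{2}\right) + 4597 = \left(-9 - 24\right) + 4597 = -33 + 4597 = 4564$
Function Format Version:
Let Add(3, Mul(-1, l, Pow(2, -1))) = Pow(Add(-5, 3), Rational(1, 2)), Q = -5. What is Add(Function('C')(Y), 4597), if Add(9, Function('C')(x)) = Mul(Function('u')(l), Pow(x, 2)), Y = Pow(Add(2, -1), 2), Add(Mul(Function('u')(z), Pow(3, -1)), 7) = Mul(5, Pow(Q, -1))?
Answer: 4564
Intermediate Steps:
l = Add(6, Mul(-2, I, Pow(2, Rational(1, 2)))) (l = Add(6, Mul(-2, Pow(Add(-5, 3), Rational(1, 2)))) = Add(6, Mul(-2, Pow(-2, Rational(1, 2)))) = Add(6, Mul(-2, Mul(I, Pow(2, Rational(1, 2))))) = Add(6, Mul(-2, I, Pow(2, Rational(1, 2)))) ≈ Add(6.0000, Mul(-2.8284, I)))
Function('u')(z) = -24 (Function('u')(z) = Add(-21, Mul(3, Mul(5, Pow(-5, -1)))) = Add(-21, Mul(3, Mul(5, Rational(-1, 5)))) = Add(-21, Mul(3, -1)) = Add(-21, -3) = -24)
Y = 1 (Y = Pow(1, 2) = 1)
Function('C')(x) = Add(-9, Mul(-24, Pow(x, 2)))
Add(Function('C')(Y), 4597) = Add(Add(-9, Mul(-24, Pow(1, 2))), 4597) = Add(Add(-9, Mul(-24, 1)), 4597) = Add(Add(-9, -24), 4597) = Add(-33, 4597) = 4564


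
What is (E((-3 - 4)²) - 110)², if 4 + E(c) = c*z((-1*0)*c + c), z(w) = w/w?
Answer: 4225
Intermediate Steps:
z(w) = 1
E(c) = -4 + c (E(c) = -4 + c*1 = -4 + c)
(E((-3 - 4)²) - 110)² = ((-4 + (-3 - 4)²) - 110)² = ((-4 + (-7)²) - 110)² = ((-4 + 49) - 110)² = (45 - 110)² = (-65)² = 4225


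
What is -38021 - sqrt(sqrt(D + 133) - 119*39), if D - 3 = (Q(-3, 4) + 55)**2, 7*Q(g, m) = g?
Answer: -38021 - I*sqrt(227409 - 14*sqrt(38147))/7 ≈ -38021.0 - 67.714*I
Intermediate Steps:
Q(g, m) = g/7
D = 146071/49 (D = 3 + ((1/7)*(-3) + 55)**2 = 3 + (-3/7 + 55)**2 = 3 + (382/7)**2 = 3 + 145924/49 = 146071/49 ≈ 2981.0)
-38021 - sqrt(sqrt(D + 133) - 119*39) = -38021 - sqrt(sqrt(146071/49 + 133) - 119*39) = -38021 - sqrt(sqrt(152588/49) - 4641) = -38021 - sqrt(2*sqrt(38147)/7 - 4641) = -38021 - sqrt(-4641 + 2*sqrt(38147)/7)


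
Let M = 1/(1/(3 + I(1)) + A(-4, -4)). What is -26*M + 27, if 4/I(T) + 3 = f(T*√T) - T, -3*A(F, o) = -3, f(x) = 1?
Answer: 43/4 ≈ 10.750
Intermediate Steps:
A(F, o) = 1 (A(F, o) = -⅓*(-3) = 1)
I(T) = 4/(-2 - T) (I(T) = 4/(-3 + (1 - T)) = 4/(-2 - T))
M = 5/8 (M = 1/(1/(3 - 4/(2 + 1)) + 1) = 1/(1/(3 - 4/3) + 1) = 1/(1/(5/3) + 1) = 1/(⅗ + 1) = 1/(8/5) = 5/8 ≈ 0.62500)
-26*M + 27 = -26*5/8 + 27 = -65/4 + 27 = 43/4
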